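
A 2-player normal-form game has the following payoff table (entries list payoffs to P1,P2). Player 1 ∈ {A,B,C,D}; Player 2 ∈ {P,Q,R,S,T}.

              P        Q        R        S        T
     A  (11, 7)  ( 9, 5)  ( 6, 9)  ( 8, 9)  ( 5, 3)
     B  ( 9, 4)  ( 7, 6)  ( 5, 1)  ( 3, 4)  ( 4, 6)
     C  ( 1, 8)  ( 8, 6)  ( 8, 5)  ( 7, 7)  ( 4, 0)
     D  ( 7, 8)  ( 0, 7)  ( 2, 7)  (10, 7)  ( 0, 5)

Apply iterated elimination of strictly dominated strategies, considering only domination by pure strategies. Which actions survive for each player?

P1 drop B (A beats it: P:11>9 Q:9>7 R:6>5 S:8>3 T:5>4)
P2 drop Q (P beats it: A:7>5 C:8>6 D:8>7)
P2 drop T (P beats it: A:7>3 C:8>0 D:8>5)
P1→{A,C,D} P2→{P,R,S}

Remaining: P1:{A,C,D} P2:{P,R,S}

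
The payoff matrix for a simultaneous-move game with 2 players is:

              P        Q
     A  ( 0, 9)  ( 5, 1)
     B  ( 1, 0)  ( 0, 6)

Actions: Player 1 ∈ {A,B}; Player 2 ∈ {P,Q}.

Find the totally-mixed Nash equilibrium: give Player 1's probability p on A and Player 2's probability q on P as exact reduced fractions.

p=3/7, q=5/6

P1 indiff ⇒ q·0+(1-q)·5 = q·1+(1-q)·0 ⇒ q(-1) = (1-q)(-5) ⇒ q = 5/6
P2 indiff ⇒ p·9+(1-p)·0 = p·1+(1-p)·6 ⇒ p(8) = (1-p)(6) ⇒ p = 3/7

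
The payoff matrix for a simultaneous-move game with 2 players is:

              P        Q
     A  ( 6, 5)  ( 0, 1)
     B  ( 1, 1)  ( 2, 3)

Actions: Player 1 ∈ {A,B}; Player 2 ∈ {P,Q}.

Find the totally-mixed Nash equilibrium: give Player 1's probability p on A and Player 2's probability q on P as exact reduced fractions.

p=1/3, q=2/7

P1 indiff ⇒ q·6+(1-q)·0 = q·1+(1-q)·2 ⇒ q(5) = (1-q)(2) ⇒ q = 2/7
P2 indiff ⇒ p·5+(1-p)·1 = p·1+(1-p)·3 ⇒ p(4) = (1-p)(2) ⇒ p = 1/3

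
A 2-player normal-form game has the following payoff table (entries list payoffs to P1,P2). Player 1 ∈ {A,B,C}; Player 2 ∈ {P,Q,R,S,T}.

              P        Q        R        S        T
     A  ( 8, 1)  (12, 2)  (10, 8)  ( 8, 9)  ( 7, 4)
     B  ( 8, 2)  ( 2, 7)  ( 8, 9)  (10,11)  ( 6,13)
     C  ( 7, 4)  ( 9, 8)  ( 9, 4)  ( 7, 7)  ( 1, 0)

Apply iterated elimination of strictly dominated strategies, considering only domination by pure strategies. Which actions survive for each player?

P1 drop C (A beats it: P:8>7 Q:12>9 R:10>9 S:8>7 T:7>1)
P2 drop P (Q beats it: A:2>1 B:7>2)
P2 drop Q (R beats it: A:8>2 B:9>7)
P2 drop R (S beats it: A:9>8 B:11>9)
P1→{A,B} P2→{S,T}

IESDS → P1:{A,B} P2:{S,T}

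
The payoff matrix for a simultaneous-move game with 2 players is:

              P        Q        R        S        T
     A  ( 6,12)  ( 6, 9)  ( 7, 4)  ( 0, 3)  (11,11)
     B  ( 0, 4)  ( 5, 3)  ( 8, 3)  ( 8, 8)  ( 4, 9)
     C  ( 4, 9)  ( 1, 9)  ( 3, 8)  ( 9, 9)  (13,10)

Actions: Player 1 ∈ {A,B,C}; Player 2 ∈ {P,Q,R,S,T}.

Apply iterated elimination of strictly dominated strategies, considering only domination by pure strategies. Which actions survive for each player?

Survivors P1:{A,C} P2:{P,T}

P2 drop Q (T beats it: A:11>9 B:9>3 C:10>9)
P2 drop R (P beats it: A:12>4 B:4>3 C:9>8)
P1 drop B (C beats it: P:4>0 S:9>8 T:13>4)
P2 drop S (T beats it: A:11>3 C:10>9)
P1→{A,C} P2→{P,T}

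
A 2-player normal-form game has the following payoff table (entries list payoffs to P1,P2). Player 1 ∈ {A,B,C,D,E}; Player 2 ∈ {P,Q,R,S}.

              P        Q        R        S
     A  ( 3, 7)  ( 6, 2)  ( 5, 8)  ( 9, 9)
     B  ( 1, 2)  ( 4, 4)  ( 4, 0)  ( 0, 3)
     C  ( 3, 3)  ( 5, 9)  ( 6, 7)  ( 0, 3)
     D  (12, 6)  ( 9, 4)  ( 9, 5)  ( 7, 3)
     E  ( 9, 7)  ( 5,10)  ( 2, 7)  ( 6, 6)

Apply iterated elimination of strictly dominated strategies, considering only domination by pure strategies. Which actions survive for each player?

Remaining: P1:{A,D} P2:{P,R,S}

P1 drop B (A beats it: P:3>1 Q:6>4 R:5>4 S:9>0)
P1 drop C (D beats it: P:12>3 Q:9>5 R:9>6 S:7>0)
P1 drop E (D beats it: P:12>9 Q:9>5 R:9>2 S:7>6)
P2 drop Q (P beats it: A:7>2 D:6>4)
P1→{A,D} P2→{P,R,S}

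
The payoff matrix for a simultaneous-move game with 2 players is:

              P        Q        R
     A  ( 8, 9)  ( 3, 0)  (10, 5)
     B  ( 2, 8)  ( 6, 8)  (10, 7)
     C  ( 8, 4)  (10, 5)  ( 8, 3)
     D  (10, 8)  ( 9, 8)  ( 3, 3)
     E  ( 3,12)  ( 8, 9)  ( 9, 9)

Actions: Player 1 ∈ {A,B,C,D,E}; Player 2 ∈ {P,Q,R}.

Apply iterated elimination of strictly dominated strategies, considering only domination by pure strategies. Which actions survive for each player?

P2 drop R (P beats it: A:9>5 B:8>7 C:4>3 D:8>3 E:12>9)
P1 drop A (D beats it: P:10>8 Q:9>3)
P1 drop B (C beats it: P:8>2 Q:10>6)
P1 drop E (C beats it: P:8>3 Q:10>8)
P1→{C,D} P2→{P,Q}

Remaining: P1:{C,D} P2:{P,Q}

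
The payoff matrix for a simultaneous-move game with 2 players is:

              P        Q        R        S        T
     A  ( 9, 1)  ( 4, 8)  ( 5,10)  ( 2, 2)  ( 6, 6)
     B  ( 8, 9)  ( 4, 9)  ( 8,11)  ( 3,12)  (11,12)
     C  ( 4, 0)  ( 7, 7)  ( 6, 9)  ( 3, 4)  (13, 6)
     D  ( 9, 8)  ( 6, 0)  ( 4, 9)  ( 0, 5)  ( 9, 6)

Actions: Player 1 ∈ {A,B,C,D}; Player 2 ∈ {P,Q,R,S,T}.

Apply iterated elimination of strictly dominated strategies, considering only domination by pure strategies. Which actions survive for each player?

P2 drop P (R beats it: A:10>1 B:11>9 C:9>0 D:9>8)
P1 drop A (C beats it: Q:7>4 R:6>5 S:3>2 T:13>6)
P1 drop D (C beats it: Q:7>6 R:6>4 S:3>0 T:13>9)
P2 drop Q (R beats it: B:11>9 C:9>7)
P1→{B,C} P2→{R,S,T}

Survivors P1:{B,C} P2:{R,S,T}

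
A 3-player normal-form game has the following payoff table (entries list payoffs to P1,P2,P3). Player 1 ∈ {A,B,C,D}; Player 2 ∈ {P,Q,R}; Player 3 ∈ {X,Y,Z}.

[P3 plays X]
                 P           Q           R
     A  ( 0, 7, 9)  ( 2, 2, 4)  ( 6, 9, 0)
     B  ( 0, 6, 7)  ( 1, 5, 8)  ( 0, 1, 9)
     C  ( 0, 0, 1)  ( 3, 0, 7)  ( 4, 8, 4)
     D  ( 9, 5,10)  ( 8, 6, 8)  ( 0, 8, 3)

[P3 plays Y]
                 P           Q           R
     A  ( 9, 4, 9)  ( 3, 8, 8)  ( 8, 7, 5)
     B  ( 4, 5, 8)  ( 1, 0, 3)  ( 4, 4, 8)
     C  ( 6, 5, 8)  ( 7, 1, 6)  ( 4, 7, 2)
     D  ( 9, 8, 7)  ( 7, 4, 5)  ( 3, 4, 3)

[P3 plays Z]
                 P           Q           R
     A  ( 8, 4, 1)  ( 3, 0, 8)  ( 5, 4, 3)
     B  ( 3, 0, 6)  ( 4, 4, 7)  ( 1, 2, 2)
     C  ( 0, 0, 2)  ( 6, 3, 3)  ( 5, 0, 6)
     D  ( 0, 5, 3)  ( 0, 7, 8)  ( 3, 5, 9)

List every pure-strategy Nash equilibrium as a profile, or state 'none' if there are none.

PSNE: ∅

(A,P,X): not NE [P1→D gives 9>0; P2→R gives 9>7]
(A,P,Y): not NE [P2→Q gives 8>4]
(A,P,Z): not NE [P3→Y gives 9>1]
(A,Q,X): not NE [P1→D gives 8>2; P2→R gives 9>2; P3→Z gives 8>4]
(A,Q,Y): not NE [P1→D gives 7>3]
(A,Q,Z): not NE [P1→C gives 6>3; P2→R gives 4>0]
(A,R,X): not NE [P3→Y gives 5>0]
(A,R,Y): not NE [P2→Q gives 8>7]
(A,R,Z): not NE [P3→Y gives 5>3]
(B,P,X): not NE [P1→D gives 9>0; P3→Y gives 8>7]
(B,P,Y): not NE [P1→D gives 9>4]
(B,P,Z): not NE [P1→A gives 8>3; P2→Q gives 4>0; P3→Y gives 8>6]
(B,Q,X): not NE [P1→D gives 8>1; P2→P gives 6>5]
(B,Q,Y): not NE [P1→D gives 7>1; P2→P gives 5>0; P3→X gives 8>3]
(B,Q,Z): not NE [P1→C gives 6>4; P3→X gives 8>7]
(B,R,X): not NE [P1→A gives 6>0; P2→P gives 6>1]
(B,R,Y): not NE [P1→A gives 8>4; P2→P gives 5>4; P3→X gives 9>8]
(B,R,Z): not NE [P1→C gives 5>1; P2→Q gives 4>2; P3→X gives 9>2]
(C,P,X): not NE [P1→D gives 9>0; P2→R gives 8>0; P3→Y gives 8>1]
(C,P,Y): not NE [P1→D gives 9>6; P2→R gives 7>5]
(C,P,Z): not NE [P1→A gives 8>0; P2→Q gives 3>0; P3→Y gives 8>2]
(C,Q,X): not NE [P1→D gives 8>3; P2→R gives 8>0]
(C,Q,Y): not NE [P2→R gives 7>1; P3→X gives 7>6]
(C,Q,Z): not NE [P3→X gives 7>3]
(C,R,X): not NE [P1→A gives 6>4; P3→Z gives 6>4]
(C,R,Y): not NE [P1→A gives 8>4; P3→Z gives 6>2]
(C,R,Z): not NE [P2→Q gives 3>0]
(D,P,X): not NE [P2→R gives 8>5]
(D,P,Y): not NE [P3→X gives 10>7]
(D,P,Z): not NE [P1→A gives 8>0; P2→Q gives 7>5; P3→X gives 10>3]
(D,Q,X): not NE [P2→R gives 8>6]
(D,Q,Y): not NE [P2→P gives 8>4; P3→Z gives 8>5]
(D,Q,Z): not NE [P1→C gives 6>0]
(D,R,X): not NE [P1→A gives 6>0; P3→Z gives 9>3]
(D,R,Y): not NE [P1→A gives 8>3; P2→P gives 8>4; P3→Z gives 9>3]
(D,R,Z): not NE [P1→C gives 5>3; P2→Q gives 7>5]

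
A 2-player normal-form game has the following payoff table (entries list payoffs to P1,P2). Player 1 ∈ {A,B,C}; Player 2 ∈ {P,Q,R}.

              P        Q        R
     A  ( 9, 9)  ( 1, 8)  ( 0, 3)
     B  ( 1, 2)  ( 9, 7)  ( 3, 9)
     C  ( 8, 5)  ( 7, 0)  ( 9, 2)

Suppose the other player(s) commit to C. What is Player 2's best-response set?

BR_2 = {P}

u_2(P vs C) = 5
u_2(Q vs C) = 0
u_2(R vs C) = 2
max payoff 5 at {P}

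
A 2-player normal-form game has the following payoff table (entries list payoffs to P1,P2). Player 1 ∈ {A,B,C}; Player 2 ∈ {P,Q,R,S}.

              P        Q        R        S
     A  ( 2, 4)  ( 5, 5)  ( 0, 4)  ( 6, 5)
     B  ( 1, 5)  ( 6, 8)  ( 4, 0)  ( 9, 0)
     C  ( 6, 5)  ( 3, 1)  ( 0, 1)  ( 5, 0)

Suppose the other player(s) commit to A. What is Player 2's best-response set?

BR_2 = {Q,S}

u_2(P vs A) = 4
u_2(Q vs A) = 5
u_2(R vs A) = 4
u_2(S vs A) = 5
max payoff 5 at {Q,S}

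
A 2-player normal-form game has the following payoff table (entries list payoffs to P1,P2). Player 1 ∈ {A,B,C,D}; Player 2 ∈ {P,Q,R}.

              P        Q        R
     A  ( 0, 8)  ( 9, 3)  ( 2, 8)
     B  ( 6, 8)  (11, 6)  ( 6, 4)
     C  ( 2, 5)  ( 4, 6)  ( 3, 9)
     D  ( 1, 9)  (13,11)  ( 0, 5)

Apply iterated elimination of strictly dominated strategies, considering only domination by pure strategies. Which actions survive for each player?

IESDS → P1:{B,D} P2:{P,Q}

P1 drop A (B beats it: P:6>0 Q:11>9 R:6>2)
P1 drop C (B beats it: P:6>2 Q:11>4 R:6>3)
P2 drop R (P beats it: B:8>4 D:9>5)
P1→{B,D} P2→{P,Q}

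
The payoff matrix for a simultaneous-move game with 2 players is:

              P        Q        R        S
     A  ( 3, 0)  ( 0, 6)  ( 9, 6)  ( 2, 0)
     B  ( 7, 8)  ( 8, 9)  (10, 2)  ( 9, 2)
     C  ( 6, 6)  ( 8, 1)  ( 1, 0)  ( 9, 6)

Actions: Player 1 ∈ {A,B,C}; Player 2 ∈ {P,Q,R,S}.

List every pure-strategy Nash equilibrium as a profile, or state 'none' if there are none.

(A,P): not NE [P1→B gives 7>3; P2→R gives 6>0]
(A,Q): not NE [P1→C gives 8>0]
(A,R): not NE [P1→B gives 10>9]
(A,S): not NE [P1→C gives 9>2; P2→R gives 6>0]
(B,P): not NE [P2→Q gives 9>8]
(B,Q): NE
(B,R): not NE [P2→Q gives 9>2]
(B,S): not NE [P2→Q gives 9>2]
(C,P): not NE [P1→B gives 7>6]
(C,Q): not NE [P2→S gives 6>1]
(C,R): not NE [P1→B gives 10>1; P2→S gives 6>0]
(C,S): NE

Nash profiles: (B,Q), (C,S)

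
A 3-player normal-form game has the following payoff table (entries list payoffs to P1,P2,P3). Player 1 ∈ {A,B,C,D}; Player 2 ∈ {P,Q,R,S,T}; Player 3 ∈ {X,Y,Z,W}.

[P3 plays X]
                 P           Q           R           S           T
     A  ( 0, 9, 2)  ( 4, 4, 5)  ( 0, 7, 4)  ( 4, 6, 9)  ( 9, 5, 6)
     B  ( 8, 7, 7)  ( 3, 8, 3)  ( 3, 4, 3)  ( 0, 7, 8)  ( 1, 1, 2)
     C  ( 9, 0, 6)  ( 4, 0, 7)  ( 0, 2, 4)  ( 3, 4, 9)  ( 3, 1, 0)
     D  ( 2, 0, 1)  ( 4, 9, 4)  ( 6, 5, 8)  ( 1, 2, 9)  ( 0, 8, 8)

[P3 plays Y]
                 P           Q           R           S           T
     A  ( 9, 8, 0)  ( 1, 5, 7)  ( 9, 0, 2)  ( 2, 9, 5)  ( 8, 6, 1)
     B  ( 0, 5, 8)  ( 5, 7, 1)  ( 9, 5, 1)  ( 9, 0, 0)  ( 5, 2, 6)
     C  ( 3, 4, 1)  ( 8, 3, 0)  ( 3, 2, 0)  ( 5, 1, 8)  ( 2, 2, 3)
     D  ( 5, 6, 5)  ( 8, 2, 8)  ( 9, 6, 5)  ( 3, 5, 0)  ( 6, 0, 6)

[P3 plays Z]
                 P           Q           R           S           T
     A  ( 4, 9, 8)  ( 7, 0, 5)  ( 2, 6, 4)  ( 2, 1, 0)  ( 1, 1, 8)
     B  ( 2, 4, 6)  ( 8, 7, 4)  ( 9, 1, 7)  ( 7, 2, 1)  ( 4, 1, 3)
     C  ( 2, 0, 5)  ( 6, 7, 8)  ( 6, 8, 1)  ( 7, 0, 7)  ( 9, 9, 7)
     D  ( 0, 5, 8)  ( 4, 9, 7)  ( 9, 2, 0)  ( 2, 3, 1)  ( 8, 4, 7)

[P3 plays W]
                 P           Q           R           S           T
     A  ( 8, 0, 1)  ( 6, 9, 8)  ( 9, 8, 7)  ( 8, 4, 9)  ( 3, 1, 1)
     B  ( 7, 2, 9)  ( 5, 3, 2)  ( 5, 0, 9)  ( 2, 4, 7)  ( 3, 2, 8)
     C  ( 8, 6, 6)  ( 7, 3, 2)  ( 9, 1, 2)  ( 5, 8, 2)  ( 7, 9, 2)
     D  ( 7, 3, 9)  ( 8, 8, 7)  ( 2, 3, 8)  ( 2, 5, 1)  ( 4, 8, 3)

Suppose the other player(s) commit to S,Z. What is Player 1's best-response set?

u_1(A vs S,Z) = 2
u_1(B vs S,Z) = 7
u_1(C vs S,Z) = 7
u_1(D vs S,Z) = 2
max payoff 7 at {B,C}

argmax u_1 = {B,C}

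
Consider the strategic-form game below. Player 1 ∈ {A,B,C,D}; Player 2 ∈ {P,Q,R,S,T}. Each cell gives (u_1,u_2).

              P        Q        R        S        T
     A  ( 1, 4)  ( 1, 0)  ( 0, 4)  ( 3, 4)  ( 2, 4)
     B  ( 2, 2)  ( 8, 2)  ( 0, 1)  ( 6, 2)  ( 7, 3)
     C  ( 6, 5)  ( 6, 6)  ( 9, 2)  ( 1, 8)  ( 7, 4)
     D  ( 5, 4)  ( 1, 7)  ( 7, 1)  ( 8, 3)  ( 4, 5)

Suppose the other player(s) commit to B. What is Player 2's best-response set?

BR_2 = {T}

u_2(P vs B) = 2
u_2(Q vs B) = 2
u_2(R vs B) = 1
u_2(S vs B) = 2
u_2(T vs B) = 3
max payoff 3 at {T}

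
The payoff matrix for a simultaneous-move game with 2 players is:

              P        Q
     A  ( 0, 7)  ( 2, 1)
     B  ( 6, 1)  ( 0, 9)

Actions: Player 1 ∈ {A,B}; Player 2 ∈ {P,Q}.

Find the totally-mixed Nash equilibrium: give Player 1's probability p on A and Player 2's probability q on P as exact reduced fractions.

(p,q) = (4/7, 1/4)

P1 indiff ⇒ q·0+(1-q)·2 = q·6+(1-q)·0 ⇒ q(-6) = (1-q)(-2) ⇒ q = 1/4
P2 indiff ⇒ p·7+(1-p)·1 = p·1+(1-p)·9 ⇒ p(6) = (1-p)(8) ⇒ p = 4/7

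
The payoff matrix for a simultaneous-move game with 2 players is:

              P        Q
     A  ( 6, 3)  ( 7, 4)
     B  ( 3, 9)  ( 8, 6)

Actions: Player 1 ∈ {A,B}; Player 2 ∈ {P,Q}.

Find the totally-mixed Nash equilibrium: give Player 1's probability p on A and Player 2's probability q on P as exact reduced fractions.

P1 indiff ⇒ q·6+(1-q)·7 = q·3+(1-q)·8 ⇒ q(3) = (1-q)(1) ⇒ q = 1/4
P2 indiff ⇒ p·3+(1-p)·9 = p·4+(1-p)·6 ⇒ p(-1) = (1-p)(-3) ⇒ p = 3/4

(p,q) = (3/4, 1/4)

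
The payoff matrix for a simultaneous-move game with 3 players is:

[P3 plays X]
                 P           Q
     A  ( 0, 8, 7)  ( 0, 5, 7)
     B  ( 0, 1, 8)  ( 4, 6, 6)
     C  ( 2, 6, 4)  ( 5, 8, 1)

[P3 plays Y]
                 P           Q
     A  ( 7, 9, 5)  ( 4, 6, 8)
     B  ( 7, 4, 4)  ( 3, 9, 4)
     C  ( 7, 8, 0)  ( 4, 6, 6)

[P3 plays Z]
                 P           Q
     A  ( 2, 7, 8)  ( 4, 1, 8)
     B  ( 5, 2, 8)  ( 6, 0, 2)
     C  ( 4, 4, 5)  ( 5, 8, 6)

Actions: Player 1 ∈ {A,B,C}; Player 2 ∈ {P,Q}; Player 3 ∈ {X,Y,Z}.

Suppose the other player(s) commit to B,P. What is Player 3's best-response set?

argmax u_3 = {X,Z}

u_3(X vs B,P) = 8
u_3(Y vs B,P) = 4
u_3(Z vs B,P) = 8
max payoff 8 at {X,Z}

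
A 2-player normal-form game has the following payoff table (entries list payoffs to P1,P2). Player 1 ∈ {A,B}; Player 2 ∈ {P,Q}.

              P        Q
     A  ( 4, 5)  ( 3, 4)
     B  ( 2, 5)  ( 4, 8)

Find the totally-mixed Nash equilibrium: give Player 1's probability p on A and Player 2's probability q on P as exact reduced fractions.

P1 mixes 3/4 on A; P2 mixes 1/3 on P

P1 indiff ⇒ q·4+(1-q)·3 = q·2+(1-q)·4 ⇒ q(2) = (1-q)(1) ⇒ q = 1/3
P2 indiff ⇒ p·5+(1-p)·5 = p·4+(1-p)·8 ⇒ p(1) = (1-p)(3) ⇒ p = 3/4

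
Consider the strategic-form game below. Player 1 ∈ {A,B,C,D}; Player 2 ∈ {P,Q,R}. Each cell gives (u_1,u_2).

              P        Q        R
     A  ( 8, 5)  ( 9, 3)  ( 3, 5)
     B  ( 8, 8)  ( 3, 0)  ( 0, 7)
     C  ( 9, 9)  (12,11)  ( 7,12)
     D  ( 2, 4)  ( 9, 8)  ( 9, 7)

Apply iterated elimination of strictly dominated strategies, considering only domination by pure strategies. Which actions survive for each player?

P1 drop A (C beats it: P:9>8 Q:12>9 R:7>3)
P1 drop B (C beats it: P:9>8 Q:12>3 R:7>0)
P2 drop P (Q beats it: C:11>9 D:8>4)
P1→{C,D} P2→{Q,R}

Remaining: P1:{C,D} P2:{Q,R}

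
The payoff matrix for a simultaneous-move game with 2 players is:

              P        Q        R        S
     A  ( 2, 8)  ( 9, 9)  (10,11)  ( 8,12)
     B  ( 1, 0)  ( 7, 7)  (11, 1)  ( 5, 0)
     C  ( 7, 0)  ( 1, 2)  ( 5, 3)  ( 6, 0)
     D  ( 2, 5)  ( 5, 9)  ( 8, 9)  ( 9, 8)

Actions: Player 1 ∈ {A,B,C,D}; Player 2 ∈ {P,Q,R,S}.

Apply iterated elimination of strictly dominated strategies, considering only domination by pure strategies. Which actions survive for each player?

P2 drop P (Q beats it: A:9>8 B:7>0 C:2>0 D:9>5)
P1 drop C (A beats it: Q:9>1 R:10>5 S:8>6)
P1→{A,B,D} P2→{Q,R,S}

Survivors P1:{A,B,D} P2:{Q,R,S}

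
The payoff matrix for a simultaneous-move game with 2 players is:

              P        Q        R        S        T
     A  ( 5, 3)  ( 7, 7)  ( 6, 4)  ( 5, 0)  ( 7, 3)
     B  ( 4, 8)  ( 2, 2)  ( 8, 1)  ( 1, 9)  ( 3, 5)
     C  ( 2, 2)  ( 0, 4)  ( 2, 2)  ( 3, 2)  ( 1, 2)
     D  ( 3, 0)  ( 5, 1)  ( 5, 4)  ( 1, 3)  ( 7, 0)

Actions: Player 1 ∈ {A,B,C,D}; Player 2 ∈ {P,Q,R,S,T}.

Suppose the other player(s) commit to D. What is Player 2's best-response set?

P2 best: {R}

u_2(P vs D) = 0
u_2(Q vs D) = 1
u_2(R vs D) = 4
u_2(S vs D) = 3
u_2(T vs D) = 0
max payoff 4 at {R}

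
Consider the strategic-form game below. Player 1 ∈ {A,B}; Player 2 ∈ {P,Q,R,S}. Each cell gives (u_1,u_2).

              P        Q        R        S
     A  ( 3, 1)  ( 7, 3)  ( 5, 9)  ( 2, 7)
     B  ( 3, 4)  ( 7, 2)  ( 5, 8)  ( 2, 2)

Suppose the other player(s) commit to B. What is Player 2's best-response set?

u_2(P vs B) = 4
u_2(Q vs B) = 2
u_2(R vs B) = 8
u_2(S vs B) = 2
max payoff 8 at {R}

BR_2 = {R}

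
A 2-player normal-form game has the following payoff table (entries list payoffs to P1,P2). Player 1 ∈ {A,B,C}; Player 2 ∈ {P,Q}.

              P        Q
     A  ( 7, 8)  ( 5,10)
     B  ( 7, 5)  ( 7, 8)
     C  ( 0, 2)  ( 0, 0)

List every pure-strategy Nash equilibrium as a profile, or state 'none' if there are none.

(A,P): not NE [P2→Q gives 10>8]
(A,Q): not NE [P1→B gives 7>5]
(B,P): not NE [P2→Q gives 8>5]
(B,Q): NE
(C,P): not NE [P1→B gives 7>0]
(C,Q): not NE [P1→B gives 7>0; P2→P gives 2>0]

NE set: (B,Q)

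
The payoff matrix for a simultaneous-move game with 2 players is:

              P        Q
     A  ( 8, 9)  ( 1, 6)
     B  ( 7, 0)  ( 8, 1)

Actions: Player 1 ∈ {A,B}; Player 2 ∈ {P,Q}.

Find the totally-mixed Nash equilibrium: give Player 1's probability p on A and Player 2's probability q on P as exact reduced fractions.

P1 indiff ⇒ q·8+(1-q)·1 = q·7+(1-q)·8 ⇒ q(1) = (1-q)(7) ⇒ q = 7/8
P2 indiff ⇒ p·9+(1-p)·0 = p·6+(1-p)·1 ⇒ p(3) = (1-p)(1) ⇒ p = 1/4

P1 mixes 1/4 on A; P2 mixes 7/8 on P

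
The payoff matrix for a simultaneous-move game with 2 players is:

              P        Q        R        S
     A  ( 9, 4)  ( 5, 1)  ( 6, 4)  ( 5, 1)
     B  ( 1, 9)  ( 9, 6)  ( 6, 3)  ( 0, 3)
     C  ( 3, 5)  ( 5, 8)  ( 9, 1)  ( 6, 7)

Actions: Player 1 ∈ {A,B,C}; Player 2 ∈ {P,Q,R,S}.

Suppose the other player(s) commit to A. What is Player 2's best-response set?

u_2(P vs A) = 4
u_2(Q vs A) = 1
u_2(R vs A) = 4
u_2(S vs A) = 1
max payoff 4 at {P,R}

P2 best: {P,R}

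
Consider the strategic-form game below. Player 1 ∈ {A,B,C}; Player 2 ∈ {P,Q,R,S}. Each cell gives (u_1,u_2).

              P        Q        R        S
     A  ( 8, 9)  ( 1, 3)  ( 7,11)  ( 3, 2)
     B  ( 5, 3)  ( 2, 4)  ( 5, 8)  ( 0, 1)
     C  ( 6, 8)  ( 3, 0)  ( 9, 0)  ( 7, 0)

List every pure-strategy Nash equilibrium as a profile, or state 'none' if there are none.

PSNE: ∅

(A,P): not NE [P2→R gives 11>9]
(A,Q): not NE [P1→C gives 3>1; P2→R gives 11>3]
(A,R): not NE [P1→C gives 9>7]
(A,S): not NE [P1→C gives 7>3; P2→R gives 11>2]
(B,P): not NE [P1→A gives 8>5; P2→R gives 8>3]
(B,Q): not NE [P1→C gives 3>2; P2→R gives 8>4]
(B,R): not NE [P1→C gives 9>5]
(B,S): not NE [P1→C gives 7>0; P2→R gives 8>1]
(C,P): not NE [P1→A gives 8>6]
(C,Q): not NE [P2→P gives 8>0]
(C,R): not NE [P2→P gives 8>0]
(C,S): not NE [P2→P gives 8>0]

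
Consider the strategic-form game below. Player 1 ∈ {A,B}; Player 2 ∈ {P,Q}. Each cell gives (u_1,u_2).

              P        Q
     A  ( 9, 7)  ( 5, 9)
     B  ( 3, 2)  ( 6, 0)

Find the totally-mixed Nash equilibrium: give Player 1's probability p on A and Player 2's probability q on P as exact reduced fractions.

P1 mixes 1/2 on A; P2 mixes 1/7 on P

P1 indiff ⇒ q·9+(1-q)·5 = q·3+(1-q)·6 ⇒ q(6) = (1-q)(1) ⇒ q = 1/7
P2 indiff ⇒ p·7+(1-p)·2 = p·9+(1-p)·0 ⇒ p(-2) = (1-p)(-2) ⇒ p = 1/2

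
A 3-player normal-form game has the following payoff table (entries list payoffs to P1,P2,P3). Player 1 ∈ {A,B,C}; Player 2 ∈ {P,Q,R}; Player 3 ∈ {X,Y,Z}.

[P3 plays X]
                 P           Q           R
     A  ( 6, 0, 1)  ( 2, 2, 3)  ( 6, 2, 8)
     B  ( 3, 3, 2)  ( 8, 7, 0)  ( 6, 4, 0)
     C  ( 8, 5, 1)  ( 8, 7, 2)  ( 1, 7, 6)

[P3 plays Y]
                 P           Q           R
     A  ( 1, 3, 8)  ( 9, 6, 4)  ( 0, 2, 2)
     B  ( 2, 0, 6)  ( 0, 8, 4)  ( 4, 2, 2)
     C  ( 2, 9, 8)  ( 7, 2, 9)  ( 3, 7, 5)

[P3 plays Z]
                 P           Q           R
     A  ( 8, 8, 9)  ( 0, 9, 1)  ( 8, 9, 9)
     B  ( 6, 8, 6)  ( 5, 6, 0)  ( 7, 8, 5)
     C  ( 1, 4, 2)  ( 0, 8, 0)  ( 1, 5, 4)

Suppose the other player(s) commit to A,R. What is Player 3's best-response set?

u_3(X vs A,R) = 8
u_3(Y vs A,R) = 2
u_3(Z vs A,R) = 9
max payoff 9 at {Z}

argmax u_3 = {Z}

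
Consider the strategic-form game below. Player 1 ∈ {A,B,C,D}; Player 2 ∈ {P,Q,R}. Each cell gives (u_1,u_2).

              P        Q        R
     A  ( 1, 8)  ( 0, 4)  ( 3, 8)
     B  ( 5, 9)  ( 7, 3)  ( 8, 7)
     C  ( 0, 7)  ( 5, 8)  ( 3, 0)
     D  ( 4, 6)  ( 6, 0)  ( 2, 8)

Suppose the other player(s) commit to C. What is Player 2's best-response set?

u_2(P vs C) = 7
u_2(Q vs C) = 8
u_2(R vs C) = 0
max payoff 8 at {Q}

BR_2 = {Q}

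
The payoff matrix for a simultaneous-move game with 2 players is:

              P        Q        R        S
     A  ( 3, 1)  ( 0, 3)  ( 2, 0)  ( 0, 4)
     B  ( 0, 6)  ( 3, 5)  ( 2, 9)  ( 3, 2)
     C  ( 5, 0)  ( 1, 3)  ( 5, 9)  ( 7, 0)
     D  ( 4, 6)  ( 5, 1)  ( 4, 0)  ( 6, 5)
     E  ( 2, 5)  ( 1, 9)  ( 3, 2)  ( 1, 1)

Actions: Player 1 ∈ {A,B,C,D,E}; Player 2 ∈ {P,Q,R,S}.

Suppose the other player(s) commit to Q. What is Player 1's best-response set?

u_1(A vs Q) = 0
u_1(B vs Q) = 3
u_1(C vs Q) = 1
u_1(D vs Q) = 5
u_1(E vs Q) = 1
max payoff 5 at {D}

P1 best: {D}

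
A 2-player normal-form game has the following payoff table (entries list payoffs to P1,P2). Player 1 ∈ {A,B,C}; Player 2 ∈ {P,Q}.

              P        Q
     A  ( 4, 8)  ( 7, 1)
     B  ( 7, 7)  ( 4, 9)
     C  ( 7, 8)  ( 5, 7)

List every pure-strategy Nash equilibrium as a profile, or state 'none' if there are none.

NE set: (C,P)

(A,P): not NE [P1→C gives 7>4]
(A,Q): not NE [P2→P gives 8>1]
(B,P): not NE [P2→Q gives 9>7]
(B,Q): not NE [P1→A gives 7>4]
(C,P): NE
(C,Q): not NE [P1→A gives 7>5; P2→P gives 8>7]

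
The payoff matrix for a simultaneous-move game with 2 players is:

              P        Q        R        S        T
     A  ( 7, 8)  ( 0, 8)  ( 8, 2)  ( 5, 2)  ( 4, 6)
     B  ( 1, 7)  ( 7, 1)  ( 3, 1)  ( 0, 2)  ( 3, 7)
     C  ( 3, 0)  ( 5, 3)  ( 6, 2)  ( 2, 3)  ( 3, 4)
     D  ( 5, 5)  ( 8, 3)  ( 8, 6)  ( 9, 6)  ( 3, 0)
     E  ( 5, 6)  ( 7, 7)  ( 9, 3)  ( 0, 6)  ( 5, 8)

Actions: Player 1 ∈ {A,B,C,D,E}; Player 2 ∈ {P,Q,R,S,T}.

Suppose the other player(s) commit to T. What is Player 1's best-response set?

BR_1 = {E}

u_1(A vs T) = 4
u_1(B vs T) = 3
u_1(C vs T) = 3
u_1(D vs T) = 3
u_1(E vs T) = 5
max payoff 5 at {E}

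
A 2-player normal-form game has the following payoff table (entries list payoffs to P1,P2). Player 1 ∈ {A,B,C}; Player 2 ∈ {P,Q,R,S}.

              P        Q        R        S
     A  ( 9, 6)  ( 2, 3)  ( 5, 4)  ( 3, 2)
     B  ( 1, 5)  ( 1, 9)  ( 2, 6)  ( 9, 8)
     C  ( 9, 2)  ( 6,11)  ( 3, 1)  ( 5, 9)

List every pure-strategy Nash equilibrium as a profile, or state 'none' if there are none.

NE set: (A,P), (C,Q)

(A,P): NE
(A,Q): not NE [P1→C gives 6>2; P2→P gives 6>3]
(A,R): not NE [P2→P gives 6>4]
(A,S): not NE [P1→B gives 9>3; P2→P gives 6>2]
(B,P): not NE [P1→C gives 9>1; P2→Q gives 9>5]
(B,Q): not NE [P1→C gives 6>1]
(B,R): not NE [P1→A gives 5>2; P2→Q gives 9>6]
(B,S): not NE [P2→Q gives 9>8]
(C,P): not NE [P2→Q gives 11>2]
(C,Q): NE
(C,R): not NE [P1→A gives 5>3; P2→Q gives 11>1]
(C,S): not NE [P1→B gives 9>5; P2→Q gives 11>9]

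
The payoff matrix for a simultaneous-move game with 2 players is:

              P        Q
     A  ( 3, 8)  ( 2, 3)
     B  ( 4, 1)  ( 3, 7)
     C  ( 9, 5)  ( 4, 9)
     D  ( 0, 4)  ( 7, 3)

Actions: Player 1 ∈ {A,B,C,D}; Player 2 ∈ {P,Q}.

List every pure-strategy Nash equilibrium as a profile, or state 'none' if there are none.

(A,P): not NE [P1→C gives 9>3]
(A,Q): not NE [P1→D gives 7>2; P2→P gives 8>3]
(B,P): not NE [P1→C gives 9>4; P2→Q gives 7>1]
(B,Q): not NE [P1→D gives 7>3]
(C,P): not NE [P2→Q gives 9>5]
(C,Q): not NE [P1→D gives 7>4]
(D,P): not NE [P1→C gives 9>0]
(D,Q): not NE [P2→P gives 4>3]

Equilibria: none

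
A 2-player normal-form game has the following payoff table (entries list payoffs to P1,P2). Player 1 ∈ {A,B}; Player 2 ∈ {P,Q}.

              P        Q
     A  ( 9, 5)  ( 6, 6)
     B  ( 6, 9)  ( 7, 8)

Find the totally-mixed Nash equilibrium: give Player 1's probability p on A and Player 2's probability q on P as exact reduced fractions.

(p,q) = (1/2, 1/4)

P1 indiff ⇒ q·9+(1-q)·6 = q·6+(1-q)·7 ⇒ q(3) = (1-q)(1) ⇒ q = 1/4
P2 indiff ⇒ p·5+(1-p)·9 = p·6+(1-p)·8 ⇒ p(-1) = (1-p)(-1) ⇒ p = 1/2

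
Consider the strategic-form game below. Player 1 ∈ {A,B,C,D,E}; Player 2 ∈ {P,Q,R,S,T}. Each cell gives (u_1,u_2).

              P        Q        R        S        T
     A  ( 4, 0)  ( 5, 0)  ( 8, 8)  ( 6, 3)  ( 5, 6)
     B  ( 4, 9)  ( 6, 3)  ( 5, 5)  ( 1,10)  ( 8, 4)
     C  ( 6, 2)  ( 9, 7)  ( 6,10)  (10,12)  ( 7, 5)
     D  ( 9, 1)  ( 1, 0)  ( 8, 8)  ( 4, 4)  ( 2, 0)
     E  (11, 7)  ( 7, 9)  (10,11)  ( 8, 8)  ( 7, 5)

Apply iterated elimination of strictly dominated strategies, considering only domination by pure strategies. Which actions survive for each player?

P1 drop A (E beats it: P:11>4 Q:7>5 R:10>8 S:8>6 T:7>5)
P1 drop D (E beats it: P:11>9 Q:7>1 R:10>8 S:8>4 T:7>2)
P2 drop P (S beats it: B:10>9 C:12>2 E:8>7)
P2 drop Q (R beats it: B:5>3 C:10>7 E:11>9)
P2 drop T (R beats it: B:5>4 C:10>5 E:11>5)
P1 drop B (C beats it: R:6>5 S:10>1)
P1→{C,E} P2→{R,S}

Survivors P1:{C,E} P2:{R,S}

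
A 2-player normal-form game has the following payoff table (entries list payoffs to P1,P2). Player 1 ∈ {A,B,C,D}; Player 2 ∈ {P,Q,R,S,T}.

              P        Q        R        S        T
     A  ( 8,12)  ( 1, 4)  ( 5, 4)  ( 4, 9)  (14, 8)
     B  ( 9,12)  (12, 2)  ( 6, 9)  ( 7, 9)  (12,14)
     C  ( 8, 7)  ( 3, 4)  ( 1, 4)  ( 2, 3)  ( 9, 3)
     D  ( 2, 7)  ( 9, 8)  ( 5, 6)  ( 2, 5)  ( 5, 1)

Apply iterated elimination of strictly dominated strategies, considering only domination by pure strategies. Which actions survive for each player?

Survivors P1:{A,B} P2:{P,T}

P1 drop C (B beats it: P:9>8 Q:12>3 R:6>1 S:7>2 T:12>9)
P1 drop D (B beats it: P:9>2 Q:12>9 R:6>5 S:7>2 T:12>5)
P2 drop Q (P beats it: A:12>4 B:12>2)
P2 drop R (P beats it: A:12>4 B:12>9)
P2 drop S (P beats it: A:12>9 B:12>9)
P1→{A,B} P2→{P,T}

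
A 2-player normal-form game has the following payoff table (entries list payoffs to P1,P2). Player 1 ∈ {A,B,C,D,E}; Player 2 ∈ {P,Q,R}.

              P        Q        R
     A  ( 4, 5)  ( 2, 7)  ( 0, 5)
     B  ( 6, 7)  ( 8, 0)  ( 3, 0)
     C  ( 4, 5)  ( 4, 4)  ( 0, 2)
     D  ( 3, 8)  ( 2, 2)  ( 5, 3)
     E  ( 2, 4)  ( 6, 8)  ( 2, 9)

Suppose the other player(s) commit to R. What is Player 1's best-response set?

u_1(A vs R) = 0
u_1(B vs R) = 3
u_1(C vs R) = 0
u_1(D vs R) = 5
u_1(E vs R) = 2
max payoff 5 at {D}

BR_1 = {D}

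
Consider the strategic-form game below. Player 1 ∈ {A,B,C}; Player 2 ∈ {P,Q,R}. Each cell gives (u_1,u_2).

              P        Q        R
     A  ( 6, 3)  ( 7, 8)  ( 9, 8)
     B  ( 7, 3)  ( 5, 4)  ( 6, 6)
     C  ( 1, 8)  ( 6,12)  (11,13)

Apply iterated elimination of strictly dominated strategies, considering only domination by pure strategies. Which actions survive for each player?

P2 drop P (Q beats it: A:8>3 B:4>3 C:12>8)
P1 drop B (A beats it: Q:7>5 R:9>6)
P1→{A,C} P2→{Q,R}

Remaining: P1:{A,C} P2:{Q,R}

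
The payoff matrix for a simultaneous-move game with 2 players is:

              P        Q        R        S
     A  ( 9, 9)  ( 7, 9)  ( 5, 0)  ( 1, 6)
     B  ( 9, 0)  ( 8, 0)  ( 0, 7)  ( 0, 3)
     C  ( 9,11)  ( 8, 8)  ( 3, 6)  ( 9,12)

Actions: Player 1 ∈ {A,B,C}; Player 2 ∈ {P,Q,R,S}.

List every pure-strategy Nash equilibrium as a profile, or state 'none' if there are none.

(A,P): NE
(A,Q): not NE [P1→C gives 8>7]
(A,R): not NE [P2→Q gives 9>0]
(A,S): not NE [P1→C gives 9>1; P2→Q gives 9>6]
(B,P): not NE [P2→R gives 7>0]
(B,Q): not NE [P2→R gives 7>0]
(B,R): not NE [P1→A gives 5>0]
(B,S): not NE [P1→C gives 9>0; P2→R gives 7>3]
(C,P): not NE [P2→S gives 12>11]
(C,Q): not NE [P2→S gives 12>8]
(C,R): not NE [P1→A gives 5>3; P2→S gives 12>6]
(C,S): NE

PSNE = {(A,P), (C,S)}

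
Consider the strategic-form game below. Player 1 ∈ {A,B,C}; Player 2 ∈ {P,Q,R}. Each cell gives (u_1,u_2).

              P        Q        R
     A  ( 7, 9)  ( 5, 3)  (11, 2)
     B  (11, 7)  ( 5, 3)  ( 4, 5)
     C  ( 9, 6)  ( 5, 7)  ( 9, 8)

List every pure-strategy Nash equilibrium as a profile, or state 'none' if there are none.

Nash profiles: (B,P)

(A,P): not NE [P1→B gives 11>7]
(A,Q): not NE [P2→P gives 9>3]
(A,R): not NE [P2→P gives 9>2]
(B,P): NE
(B,Q): not NE [P2→P gives 7>3]
(B,R): not NE [P1→A gives 11>4; P2→P gives 7>5]
(C,P): not NE [P1→B gives 11>9; P2→R gives 8>6]
(C,Q): not NE [P2→R gives 8>7]
(C,R): not NE [P1→A gives 11>9]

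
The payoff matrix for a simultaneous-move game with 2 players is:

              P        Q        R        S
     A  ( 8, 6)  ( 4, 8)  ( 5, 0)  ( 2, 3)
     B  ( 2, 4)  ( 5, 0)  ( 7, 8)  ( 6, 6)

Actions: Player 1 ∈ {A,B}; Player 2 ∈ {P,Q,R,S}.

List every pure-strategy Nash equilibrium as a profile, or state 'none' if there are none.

(A,P): not NE [P2→Q gives 8>6]
(A,Q): not NE [P1→B gives 5>4]
(A,R): not NE [P1→B gives 7>5; P2→Q gives 8>0]
(A,S): not NE [P1→B gives 6>2; P2→Q gives 8>3]
(B,P): not NE [P1→A gives 8>2; P2→R gives 8>4]
(B,Q): not NE [P2→R gives 8>0]
(B,R): NE
(B,S): not NE [P2→R gives 8>6]

Nash profiles: (B,R)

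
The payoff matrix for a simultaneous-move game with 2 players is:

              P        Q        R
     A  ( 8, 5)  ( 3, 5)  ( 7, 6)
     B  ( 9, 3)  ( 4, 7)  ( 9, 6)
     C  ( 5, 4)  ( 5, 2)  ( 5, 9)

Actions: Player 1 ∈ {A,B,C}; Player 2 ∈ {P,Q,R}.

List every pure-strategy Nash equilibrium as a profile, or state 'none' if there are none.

No pure NE.

(A,P): not NE [P1→B gives 9>8; P2→R gives 6>5]
(A,Q): not NE [P1→C gives 5>3; P2→R gives 6>5]
(A,R): not NE [P1→B gives 9>7]
(B,P): not NE [P2→Q gives 7>3]
(B,Q): not NE [P1→C gives 5>4]
(B,R): not NE [P2→Q gives 7>6]
(C,P): not NE [P1→B gives 9>5; P2→R gives 9>4]
(C,Q): not NE [P2→R gives 9>2]
(C,R): not NE [P1→B gives 9>5]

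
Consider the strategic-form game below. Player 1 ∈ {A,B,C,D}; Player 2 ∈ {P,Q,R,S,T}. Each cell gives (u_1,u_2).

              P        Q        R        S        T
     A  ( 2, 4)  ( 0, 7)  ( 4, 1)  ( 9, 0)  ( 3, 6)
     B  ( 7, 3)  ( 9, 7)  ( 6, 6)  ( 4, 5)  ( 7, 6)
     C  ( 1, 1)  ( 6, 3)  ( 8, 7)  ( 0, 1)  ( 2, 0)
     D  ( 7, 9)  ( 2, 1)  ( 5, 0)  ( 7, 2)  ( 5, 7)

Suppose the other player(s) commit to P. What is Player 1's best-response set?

u_1(A vs P) = 2
u_1(B vs P) = 7
u_1(C vs P) = 1
u_1(D vs P) = 7
max payoff 7 at {B,D}

argmax u_1 = {B,D}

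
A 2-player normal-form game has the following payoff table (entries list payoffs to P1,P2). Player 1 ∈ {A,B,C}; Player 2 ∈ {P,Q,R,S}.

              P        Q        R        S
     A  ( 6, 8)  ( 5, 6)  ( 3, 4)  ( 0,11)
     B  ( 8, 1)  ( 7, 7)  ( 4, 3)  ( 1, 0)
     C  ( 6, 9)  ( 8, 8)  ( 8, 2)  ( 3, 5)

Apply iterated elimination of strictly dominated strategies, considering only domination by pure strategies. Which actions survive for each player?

P1 drop A (B beats it: P:8>6 Q:7>5 R:4>3 S:1>0)
P2 drop R (Q beats it: B:7>3 C:8>2)
P2 drop S (P beats it: B:1>0 C:9>5)
P1→{B,C} P2→{P,Q}

IESDS → P1:{B,C} P2:{P,Q}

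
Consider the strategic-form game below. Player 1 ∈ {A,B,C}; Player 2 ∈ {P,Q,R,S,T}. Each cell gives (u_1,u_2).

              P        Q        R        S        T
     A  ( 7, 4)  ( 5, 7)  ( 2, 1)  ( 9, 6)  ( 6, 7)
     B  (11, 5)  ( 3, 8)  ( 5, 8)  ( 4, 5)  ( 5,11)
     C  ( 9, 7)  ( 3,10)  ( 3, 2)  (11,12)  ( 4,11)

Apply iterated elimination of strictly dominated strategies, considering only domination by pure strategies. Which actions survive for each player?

P2 drop P (Q beats it: A:7>4 B:8>5 C:10>7)
P2 drop R (T beats it: A:7>1 B:11>8 C:11>2)
P1 drop B (A beats it: Q:5>3 S:9>4 T:6>5)
P1→{A,C} P2→{Q,S,T}

Survivors P1:{A,C} P2:{Q,S,T}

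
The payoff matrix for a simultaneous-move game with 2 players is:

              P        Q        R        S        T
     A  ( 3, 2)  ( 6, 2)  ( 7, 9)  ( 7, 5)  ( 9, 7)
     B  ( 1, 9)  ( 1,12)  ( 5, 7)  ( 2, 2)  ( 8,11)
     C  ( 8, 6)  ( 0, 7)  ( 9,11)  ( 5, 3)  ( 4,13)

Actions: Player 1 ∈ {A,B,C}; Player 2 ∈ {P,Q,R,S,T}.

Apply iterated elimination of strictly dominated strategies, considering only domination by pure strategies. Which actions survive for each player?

P1 drop B (A beats it: P:3>1 Q:6>1 R:7>5 S:7>2 T:9>8)
P2 drop P (R beats it: A:9>2 C:11>6)
P2 drop Q (R beats it: A:9>2 C:11>7)
P2 drop S (R beats it: A:9>5 C:11>3)
P1→{A,C} P2→{R,T}

Survivors P1:{A,C} P2:{R,T}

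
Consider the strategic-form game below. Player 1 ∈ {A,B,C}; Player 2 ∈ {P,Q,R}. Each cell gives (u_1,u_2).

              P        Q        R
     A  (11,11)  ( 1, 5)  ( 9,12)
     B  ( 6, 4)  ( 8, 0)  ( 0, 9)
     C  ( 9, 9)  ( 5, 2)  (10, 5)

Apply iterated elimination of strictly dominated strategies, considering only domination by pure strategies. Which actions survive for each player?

P2 drop Q (P beats it: A:11>5 B:4>0 C:9>2)
P1 drop B (A beats it: P:11>6 R:9>0)
P1→{A,C} P2→{P,R}

Remaining: P1:{A,C} P2:{P,R}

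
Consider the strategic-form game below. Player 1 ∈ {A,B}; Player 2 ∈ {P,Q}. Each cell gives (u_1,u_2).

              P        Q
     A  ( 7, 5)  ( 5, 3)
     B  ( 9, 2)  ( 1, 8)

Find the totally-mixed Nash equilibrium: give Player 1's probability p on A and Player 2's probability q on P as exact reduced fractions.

P1 indiff ⇒ q·7+(1-q)·5 = q·9+(1-q)·1 ⇒ q(-2) = (1-q)(-4) ⇒ q = 2/3
P2 indiff ⇒ p·5+(1-p)·2 = p·3+(1-p)·8 ⇒ p(2) = (1-p)(6) ⇒ p = 3/4

p=3/4, q=2/3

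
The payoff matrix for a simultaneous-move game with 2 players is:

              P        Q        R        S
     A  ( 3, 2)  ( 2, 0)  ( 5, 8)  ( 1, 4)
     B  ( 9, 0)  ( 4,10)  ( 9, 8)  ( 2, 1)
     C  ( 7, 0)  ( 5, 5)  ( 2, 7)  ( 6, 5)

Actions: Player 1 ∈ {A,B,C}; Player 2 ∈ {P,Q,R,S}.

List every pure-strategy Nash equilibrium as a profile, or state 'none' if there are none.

(A,P): not NE [P1→B gives 9>3; P2→R gives 8>2]
(A,Q): not NE [P1→C gives 5>2; P2→R gives 8>0]
(A,R): not NE [P1→B gives 9>5]
(A,S): not NE [P1→C gives 6>1; P2→R gives 8>4]
(B,P): not NE [P2→Q gives 10>0]
(B,Q): not NE [P1→C gives 5>4]
(B,R): not NE [P2→Q gives 10>8]
(B,S): not NE [P1→C gives 6>2; P2→Q gives 10>1]
(C,P): not NE [P1→B gives 9>7; P2→R gives 7>0]
(C,Q): not NE [P2→R gives 7>5]
(C,R): not NE [P1→B gives 9>2]
(C,S): not NE [P2→R gives 7>5]

PSNE: ∅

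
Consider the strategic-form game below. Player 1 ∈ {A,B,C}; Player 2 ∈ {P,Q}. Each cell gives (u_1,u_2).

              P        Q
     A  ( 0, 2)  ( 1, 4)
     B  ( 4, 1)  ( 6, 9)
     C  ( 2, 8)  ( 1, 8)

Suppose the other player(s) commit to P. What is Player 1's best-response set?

P1 best: {B}

u_1(A vs P) = 0
u_1(B vs P) = 4
u_1(C vs P) = 2
max payoff 4 at {B}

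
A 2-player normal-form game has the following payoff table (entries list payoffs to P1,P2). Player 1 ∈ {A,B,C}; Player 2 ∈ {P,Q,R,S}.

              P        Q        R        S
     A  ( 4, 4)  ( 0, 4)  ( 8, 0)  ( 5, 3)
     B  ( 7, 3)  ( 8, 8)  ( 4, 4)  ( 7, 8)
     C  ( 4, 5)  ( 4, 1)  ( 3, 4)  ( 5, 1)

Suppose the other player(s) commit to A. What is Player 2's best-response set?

argmax u_2 = {P,Q}

u_2(P vs A) = 4
u_2(Q vs A) = 4
u_2(R vs A) = 0
u_2(S vs A) = 3
max payoff 4 at {P,Q}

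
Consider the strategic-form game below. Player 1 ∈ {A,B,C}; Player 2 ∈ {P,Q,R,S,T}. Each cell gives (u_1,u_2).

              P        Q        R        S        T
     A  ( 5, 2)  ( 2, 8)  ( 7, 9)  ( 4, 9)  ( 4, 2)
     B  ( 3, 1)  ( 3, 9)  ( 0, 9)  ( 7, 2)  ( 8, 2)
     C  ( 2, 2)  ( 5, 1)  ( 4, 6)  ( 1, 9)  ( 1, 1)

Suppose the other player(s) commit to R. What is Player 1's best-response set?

u_1(A vs R) = 7
u_1(B vs R) = 0
u_1(C vs R) = 4
max payoff 7 at {A}

P1 best: {A}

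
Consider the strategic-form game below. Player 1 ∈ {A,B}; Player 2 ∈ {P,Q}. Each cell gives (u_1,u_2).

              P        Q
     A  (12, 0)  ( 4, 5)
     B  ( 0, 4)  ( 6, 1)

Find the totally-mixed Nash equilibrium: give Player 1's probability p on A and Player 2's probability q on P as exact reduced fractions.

(p,q) = (3/8, 1/7)

P1 indiff ⇒ q·12+(1-q)·4 = q·0+(1-q)·6 ⇒ q(12) = (1-q)(2) ⇒ q = 1/7
P2 indiff ⇒ p·0+(1-p)·4 = p·5+(1-p)·1 ⇒ p(-5) = (1-p)(-3) ⇒ p = 3/8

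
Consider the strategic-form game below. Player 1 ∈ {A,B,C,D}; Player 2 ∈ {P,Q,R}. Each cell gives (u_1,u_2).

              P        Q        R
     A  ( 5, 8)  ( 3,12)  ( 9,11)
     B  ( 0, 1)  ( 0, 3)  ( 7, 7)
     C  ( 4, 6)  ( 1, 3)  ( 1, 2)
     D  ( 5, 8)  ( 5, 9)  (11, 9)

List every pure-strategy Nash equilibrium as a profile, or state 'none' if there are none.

(A,P): not NE [P2→Q gives 12>8]
(A,Q): not NE [P1→D gives 5>3]
(A,R): not NE [P1→D gives 11>9; P2→Q gives 12>11]
(B,P): not NE [P1→D gives 5>0; P2→R gives 7>1]
(B,Q): not NE [P1→D gives 5>0; P2→R gives 7>3]
(B,R): not NE [P1→D gives 11>7]
(C,P): not NE [P1→D gives 5>4]
(C,Q): not NE [P1→D gives 5>1; P2→P gives 6>3]
(C,R): not NE [P1→D gives 11>1; P2→P gives 6>2]
(D,P): not NE [P2→R gives 9>8]
(D,Q): NE
(D,R): NE

Nash profiles: (D,Q), (D,R)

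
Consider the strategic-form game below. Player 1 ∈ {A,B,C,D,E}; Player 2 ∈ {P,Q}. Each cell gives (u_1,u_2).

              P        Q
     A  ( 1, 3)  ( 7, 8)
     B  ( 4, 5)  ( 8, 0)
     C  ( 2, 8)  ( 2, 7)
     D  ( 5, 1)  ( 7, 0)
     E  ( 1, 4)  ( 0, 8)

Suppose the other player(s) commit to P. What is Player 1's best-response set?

u_1(A vs P) = 1
u_1(B vs P) = 4
u_1(C vs P) = 2
u_1(D vs P) = 5
u_1(E vs P) = 1
max payoff 5 at {D}

P1 best: {D}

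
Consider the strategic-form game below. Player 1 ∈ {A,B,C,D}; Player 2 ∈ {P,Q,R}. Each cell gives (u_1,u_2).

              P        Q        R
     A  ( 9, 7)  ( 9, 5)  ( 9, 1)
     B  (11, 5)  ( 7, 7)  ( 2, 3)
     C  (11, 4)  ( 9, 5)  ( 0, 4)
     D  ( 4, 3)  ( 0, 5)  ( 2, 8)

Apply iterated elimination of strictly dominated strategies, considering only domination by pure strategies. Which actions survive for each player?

P1 drop D (A beats it: P:9>4 Q:9>0 R:9>2)
P2 drop R (Q beats it: A:5>1 B:7>3 C:5>4)
P1→{A,B,C} P2→{P,Q}

IESDS → P1:{A,B,C} P2:{P,Q}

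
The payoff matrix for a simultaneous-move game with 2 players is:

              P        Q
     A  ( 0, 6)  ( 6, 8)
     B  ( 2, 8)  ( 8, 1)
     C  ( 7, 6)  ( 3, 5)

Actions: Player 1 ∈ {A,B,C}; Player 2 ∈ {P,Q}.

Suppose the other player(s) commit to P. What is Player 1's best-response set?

u_1(A vs P) = 0
u_1(B vs P) = 2
u_1(C vs P) = 7
max payoff 7 at {C}

BR_1 = {C}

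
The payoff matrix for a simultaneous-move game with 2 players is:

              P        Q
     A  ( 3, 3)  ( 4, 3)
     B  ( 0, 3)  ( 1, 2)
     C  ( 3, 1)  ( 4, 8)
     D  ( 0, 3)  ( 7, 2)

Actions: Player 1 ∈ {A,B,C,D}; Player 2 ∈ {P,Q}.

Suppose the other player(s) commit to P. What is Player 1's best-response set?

BR_1 = {A,C}

u_1(A vs P) = 3
u_1(B vs P) = 0
u_1(C vs P) = 3
u_1(D vs P) = 0
max payoff 3 at {A,C}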